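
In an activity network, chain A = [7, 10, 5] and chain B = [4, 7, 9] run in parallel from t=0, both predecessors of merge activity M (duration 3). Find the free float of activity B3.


ES(B3) = sum of predecessors on chain B = 11
EF(B3) = ES + duration = 11 + 9 = 20
Successor of B3 is M. ES(M) = max(sum(A), sum(B)) = max(22, 20) = 22
Free float = ES(successor) - EF(current) = 22 - 20 = 2

2


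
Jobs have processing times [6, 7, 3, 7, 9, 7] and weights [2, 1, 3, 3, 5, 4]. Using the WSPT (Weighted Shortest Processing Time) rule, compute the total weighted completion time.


Compute p/w ratios and sort ascending (WSPT): [(3, 3), (7, 4), (9, 5), (7, 3), (6, 2), (7, 1)]
Compute weighted completion times:
  Job (p=3,w=3): C=3, w*C=3*3=9
  Job (p=7,w=4): C=10, w*C=4*10=40
  Job (p=9,w=5): C=19, w*C=5*19=95
  Job (p=7,w=3): C=26, w*C=3*26=78
  Job (p=6,w=2): C=32, w*C=2*32=64
  Job (p=7,w=1): C=39, w*C=1*39=39
Total weighted completion time = 325

325


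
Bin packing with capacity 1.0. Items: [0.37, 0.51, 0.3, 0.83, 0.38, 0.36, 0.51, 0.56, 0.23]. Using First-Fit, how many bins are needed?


Place items sequentially using First-Fit:
  Item 0.37 -> new Bin 1
  Item 0.51 -> Bin 1 (now 0.88)
  Item 0.3 -> new Bin 2
  Item 0.83 -> new Bin 3
  Item 0.38 -> Bin 2 (now 0.68)
  Item 0.36 -> new Bin 4
  Item 0.51 -> Bin 4 (now 0.87)
  Item 0.56 -> new Bin 5
  Item 0.23 -> Bin 2 (now 0.91)
Total bins used = 5

5


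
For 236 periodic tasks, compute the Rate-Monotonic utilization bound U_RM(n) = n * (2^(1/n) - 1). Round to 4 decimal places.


Compute 2^(1/236) = 1.0029413817
Subtract 1: 1.0029413817 - 1 = 0.0029413817
Multiply by n: 236 * 0.0029413817 = 0.6941660812
Round to 4 dp: 0.6942

0.6942


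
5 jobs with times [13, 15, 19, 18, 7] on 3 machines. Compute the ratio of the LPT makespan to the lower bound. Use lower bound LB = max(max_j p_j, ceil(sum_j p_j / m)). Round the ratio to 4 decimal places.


LPT order: [19, 18, 15, 13, 7]
Machine loads after assignment: [19, 25, 28]
LPT makespan = 28
Lower bound = max(max_job, ceil(total/3)) = max(19, 24) = 24
Ratio = 28 / 24 = 1.1667

1.1667


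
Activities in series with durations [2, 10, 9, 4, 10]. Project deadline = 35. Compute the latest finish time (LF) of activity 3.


LF(activity 3) = deadline - sum of successor durations
Successors: activities 4 through 5 with durations [4, 10]
Sum of successor durations = 14
LF = 35 - 14 = 21

21


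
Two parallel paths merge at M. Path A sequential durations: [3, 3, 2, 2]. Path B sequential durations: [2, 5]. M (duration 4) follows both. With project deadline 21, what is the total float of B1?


Forward pass: ES(B1) = sum of predecessors on chain B = 0
EF = ES + duration = 0 + 2 = 2
Backward pass: LF(M) = deadline = 21; LS(M) = 21 - 4 = 17
LF(B1) = LS(M) - sum(successors on chain B) = 17 - 5 = 12
LS = LF - duration = 12 - 2 = 10
Total float = LS - ES = 10 - 0 = 10

10


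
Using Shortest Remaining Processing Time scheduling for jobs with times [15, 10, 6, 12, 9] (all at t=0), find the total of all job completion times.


Since all jobs arrive at t=0, SRPT equals SPT ordering.
SPT order: [6, 9, 10, 12, 15]
Completion times:
  Job 1: p=6, C=6
  Job 2: p=9, C=15
  Job 3: p=10, C=25
  Job 4: p=12, C=37
  Job 5: p=15, C=52
Total completion time = 6 + 15 + 25 + 37 + 52 = 135

135


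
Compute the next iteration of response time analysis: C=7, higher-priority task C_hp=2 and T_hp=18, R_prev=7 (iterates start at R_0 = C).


R_next = C + ceil(R_prev / T_hp) * C_hp
ceil(7 / 18) = ceil(0.3889) = 1
Interference = 1 * 2 = 2
R_next = 7 + 2 = 9

9


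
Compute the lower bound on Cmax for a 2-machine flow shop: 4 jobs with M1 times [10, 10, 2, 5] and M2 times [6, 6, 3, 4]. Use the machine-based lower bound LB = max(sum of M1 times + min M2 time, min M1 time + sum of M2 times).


LB1 = sum(M1 times) + min(M2 times) = 27 + 3 = 30
LB2 = min(M1 times) + sum(M2 times) = 2 + 19 = 21
Lower bound = max(LB1, LB2) = max(30, 21) = 30

30


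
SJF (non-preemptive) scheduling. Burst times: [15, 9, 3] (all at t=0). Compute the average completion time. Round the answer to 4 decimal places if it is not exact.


SJF order (ascending): [3, 9, 15]
Completion times:
  Job 1: burst=3, C=3
  Job 2: burst=9, C=12
  Job 3: burst=15, C=27
Average completion = 42/3 = 14.0

14.0


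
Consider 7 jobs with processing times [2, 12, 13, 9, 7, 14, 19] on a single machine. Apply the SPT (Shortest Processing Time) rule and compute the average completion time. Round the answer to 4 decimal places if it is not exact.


Sort jobs by processing time (SPT order): [2, 7, 9, 12, 13, 14, 19]
Compute completion times sequentially:
  Job 1: processing = 2, completes at 2
  Job 2: processing = 7, completes at 9
  Job 3: processing = 9, completes at 18
  Job 4: processing = 12, completes at 30
  Job 5: processing = 13, completes at 43
  Job 6: processing = 14, completes at 57
  Job 7: processing = 19, completes at 76
Sum of completion times = 235
Average completion time = 235/7 = 33.5714

33.5714


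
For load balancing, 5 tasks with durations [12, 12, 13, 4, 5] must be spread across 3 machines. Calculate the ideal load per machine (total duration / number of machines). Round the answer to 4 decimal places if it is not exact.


Total processing time = 12 + 12 + 13 + 4 + 5 = 46
Number of machines = 3
Ideal balanced load = 46 / 3 = 15.3333

15.3333


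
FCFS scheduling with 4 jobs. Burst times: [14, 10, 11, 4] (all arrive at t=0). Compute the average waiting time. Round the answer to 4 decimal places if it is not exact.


FCFS order (as given): [14, 10, 11, 4]
Waiting times:
  Job 1: wait = 0
  Job 2: wait = 14
  Job 3: wait = 24
  Job 4: wait = 35
Sum of waiting times = 73
Average waiting time = 73/4 = 18.25

18.25


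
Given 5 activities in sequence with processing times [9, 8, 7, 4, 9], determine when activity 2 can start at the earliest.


Activity 2 starts after activities 1 through 1 complete.
Predecessor durations: [9]
ES = 9 = 9

9


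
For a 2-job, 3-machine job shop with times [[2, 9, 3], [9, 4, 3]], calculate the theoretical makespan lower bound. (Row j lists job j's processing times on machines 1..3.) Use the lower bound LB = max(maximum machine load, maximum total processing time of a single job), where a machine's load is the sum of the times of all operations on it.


Machine loads:
  Machine 1: 2 + 9 = 11
  Machine 2: 9 + 4 = 13
  Machine 3: 3 + 3 = 6
Max machine load = 13
Job totals:
  Job 1: 14
  Job 2: 16
Max job total = 16
Lower bound = max(13, 16) = 16

16


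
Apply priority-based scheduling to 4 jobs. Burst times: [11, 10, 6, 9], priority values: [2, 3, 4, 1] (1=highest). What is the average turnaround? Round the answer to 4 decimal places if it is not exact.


Sort by priority (ascending = highest first):
Order: [(1, 9), (2, 11), (3, 10), (4, 6)]
Completion times:
  Priority 1, burst=9, C=9
  Priority 2, burst=11, C=20
  Priority 3, burst=10, C=30
  Priority 4, burst=6, C=36
Average turnaround = 95/4 = 23.75

23.75


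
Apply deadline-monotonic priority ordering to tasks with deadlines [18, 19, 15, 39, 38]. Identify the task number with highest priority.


Sort tasks by relative deadline (ascending):
  Task 3: deadline = 15
  Task 1: deadline = 18
  Task 2: deadline = 19
  Task 5: deadline = 38
  Task 4: deadline = 39
Priority order (highest first): [3, 1, 2, 5, 4]
Highest priority task = 3

3


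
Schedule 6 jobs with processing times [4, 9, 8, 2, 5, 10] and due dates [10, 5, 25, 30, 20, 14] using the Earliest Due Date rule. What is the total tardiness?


Sort by due date (EDD order): [(9, 5), (4, 10), (10, 14), (5, 20), (8, 25), (2, 30)]
Compute completion times and tardiness:
  Job 1: p=9, d=5, C=9, tardiness=max(0,9-5)=4
  Job 2: p=4, d=10, C=13, tardiness=max(0,13-10)=3
  Job 3: p=10, d=14, C=23, tardiness=max(0,23-14)=9
  Job 4: p=5, d=20, C=28, tardiness=max(0,28-20)=8
  Job 5: p=8, d=25, C=36, tardiness=max(0,36-25)=11
  Job 6: p=2, d=30, C=38, tardiness=max(0,38-30)=8
Total tardiness = 43

43


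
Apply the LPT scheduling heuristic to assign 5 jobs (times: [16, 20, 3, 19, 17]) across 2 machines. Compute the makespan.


Sort jobs in decreasing order (LPT): [20, 19, 17, 16, 3]
Assign each job to the least loaded machine:
  Machine 1: jobs [20, 16, 3], load = 39
  Machine 2: jobs [19, 17], load = 36
Makespan = max load = 39

39


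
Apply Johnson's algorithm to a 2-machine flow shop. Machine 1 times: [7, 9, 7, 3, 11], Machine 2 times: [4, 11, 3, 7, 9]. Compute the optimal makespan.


Apply Johnson's rule:
  Group 1 (a <= b): [(4, 3, 7), (2, 9, 11)]
  Group 2 (a > b): [(5, 11, 9), (1, 7, 4), (3, 7, 3)]
Optimal job order: [4, 2, 5, 1, 3]
Schedule:
  Job 4: M1 done at 3, M2 done at 10
  Job 2: M1 done at 12, M2 done at 23
  Job 5: M1 done at 23, M2 done at 32
  Job 1: M1 done at 30, M2 done at 36
  Job 3: M1 done at 37, M2 done at 40
Makespan = 40

40


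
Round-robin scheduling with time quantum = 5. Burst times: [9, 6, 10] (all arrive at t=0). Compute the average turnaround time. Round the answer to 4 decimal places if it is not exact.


Time quantum = 5
Execution trace:
  J1 runs 5 units, time = 5
  J2 runs 5 units, time = 10
  J3 runs 5 units, time = 15
  J1 runs 4 units, time = 19
  J2 runs 1 units, time = 20
  J3 runs 5 units, time = 25
Finish times: [19, 20, 25]
Average turnaround = 64/3 = 21.3333

21.3333


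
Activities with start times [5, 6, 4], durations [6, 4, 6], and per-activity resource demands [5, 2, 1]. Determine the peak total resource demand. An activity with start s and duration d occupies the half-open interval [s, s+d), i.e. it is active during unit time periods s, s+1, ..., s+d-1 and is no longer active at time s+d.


Each activity i is active on [start_i, start_i + duration_i).
Compute total resource usage per time slot:
  t=0: active resources = [], total = 0
  t=1: active resources = [], total = 0
  t=2: active resources = [], total = 0
  t=3: active resources = [], total = 0
  t=4: active resources = [1], total = 1
  t=5: active resources = [5, 1], total = 6
  t=6: active resources = [5, 2, 1], total = 8
  t=7: active resources = [5, 2, 1], total = 8
  t=8: active resources = [5, 2, 1], total = 8
  t=9: active resources = [5, 2, 1], total = 8
  t=10: active resources = [5], total = 5
Peak resource demand = 8

8


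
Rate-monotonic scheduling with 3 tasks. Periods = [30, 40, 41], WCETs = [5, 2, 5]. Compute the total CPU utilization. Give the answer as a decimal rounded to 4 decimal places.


Compute individual utilizations (exact fractions):
  Task 1: C/T = 5/30 = 1/6 (approx. 0.1667)
  Task 2: C/T = 2/40 = 1/20 (approx. 0.05)
  Task 3: C/T = 5/41 (approx. 0.122)
Total utilization U = 1/6 + 1/20 + 5/41 = 833/2460
Rounded to 4 decimal places: U = 0.3386
RM (Liu & Layland) bound for 3 tasks = 0.779763; compare with U = 833/2460 (approx. 0.338618)
U <= bound, so schedulable by RM sufficient condition.

0.3386


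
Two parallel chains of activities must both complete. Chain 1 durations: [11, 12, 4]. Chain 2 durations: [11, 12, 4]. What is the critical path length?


Path A total = 11 + 12 + 4 = 27
Path B total = 11 + 12 + 4 = 27
Critical path = longest path = max(27, 27) = 27

27


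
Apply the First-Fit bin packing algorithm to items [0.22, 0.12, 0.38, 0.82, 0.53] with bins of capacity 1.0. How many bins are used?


Place items sequentially using First-Fit:
  Item 0.22 -> new Bin 1
  Item 0.12 -> Bin 1 (now 0.34)
  Item 0.38 -> Bin 1 (now 0.72)
  Item 0.82 -> new Bin 2
  Item 0.53 -> new Bin 3
Total bins used = 3

3


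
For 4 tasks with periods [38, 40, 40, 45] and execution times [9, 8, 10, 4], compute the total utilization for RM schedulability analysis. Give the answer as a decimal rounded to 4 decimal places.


Compute individual utilizations (exact fractions):
  Task 1: C/T = 9/38 (approx. 0.2368)
  Task 2: C/T = 8/40 = 1/5 (approx. 0.2)
  Task 3: C/T = 10/40 = 1/4 (approx. 0.25)
  Task 4: C/T = 4/45 (approx. 0.0889)
Total utilization U = 9/38 + 1/5 + 1/4 + 4/45 = 2653/3420
Rounded to 4 decimal places: U = 0.7757
RM (Liu & Layland) bound for 4 tasks = 0.756828; compare with U = 2653/3420 (approx. 0.775731)
bound < U <= 1, so the RM sufficient condition is not met (inconclusive; an exact test such as response-time analysis is needed).

0.7757


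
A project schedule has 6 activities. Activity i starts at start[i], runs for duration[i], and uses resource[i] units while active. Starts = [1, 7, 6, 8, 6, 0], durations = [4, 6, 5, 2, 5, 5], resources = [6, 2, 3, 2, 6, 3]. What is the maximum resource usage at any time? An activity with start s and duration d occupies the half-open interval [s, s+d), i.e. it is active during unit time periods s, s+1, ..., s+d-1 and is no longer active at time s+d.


Each activity i is active on [start_i, start_i + duration_i).
Compute total resource usage per time slot:
  t=0: active resources = [3], total = 3
  t=1: active resources = [6, 3], total = 9
  t=2: active resources = [6, 3], total = 9
  t=3: active resources = [6, 3], total = 9
  t=4: active resources = [6, 3], total = 9
  t=5: active resources = [], total = 0
  t=6: active resources = [3, 6], total = 9
  t=7: active resources = [2, 3, 6], total = 11
  t=8: active resources = [2, 3, 2, 6], total = 13
  t=9: active resources = [2, 3, 2, 6], total = 13
  t=10: active resources = [2, 3, 6], total = 11
  t=11: active resources = [2], total = 2
  t=12: active resources = [2], total = 2
Peak resource demand = 13

13


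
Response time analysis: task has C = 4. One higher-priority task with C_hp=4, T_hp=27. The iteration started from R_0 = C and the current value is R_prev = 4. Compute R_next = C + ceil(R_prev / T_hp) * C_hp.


R_next = C + ceil(R_prev / T_hp) * C_hp
ceil(4 / 27) = ceil(0.1481) = 1
Interference = 1 * 4 = 4
R_next = 4 + 4 = 8

8


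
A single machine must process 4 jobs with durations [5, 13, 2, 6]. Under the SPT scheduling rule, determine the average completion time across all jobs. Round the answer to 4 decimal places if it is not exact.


Sort jobs by processing time (SPT order): [2, 5, 6, 13]
Compute completion times sequentially:
  Job 1: processing = 2, completes at 2
  Job 2: processing = 5, completes at 7
  Job 3: processing = 6, completes at 13
  Job 4: processing = 13, completes at 26
Sum of completion times = 48
Average completion time = 48/4 = 12.0

12.0


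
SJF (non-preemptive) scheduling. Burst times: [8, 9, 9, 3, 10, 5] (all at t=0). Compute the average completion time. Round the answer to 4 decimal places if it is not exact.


SJF order (ascending): [3, 5, 8, 9, 9, 10]
Completion times:
  Job 1: burst=3, C=3
  Job 2: burst=5, C=8
  Job 3: burst=8, C=16
  Job 4: burst=9, C=25
  Job 5: burst=9, C=34
  Job 6: burst=10, C=44
Average completion = 130/6 = 21.6667

21.6667


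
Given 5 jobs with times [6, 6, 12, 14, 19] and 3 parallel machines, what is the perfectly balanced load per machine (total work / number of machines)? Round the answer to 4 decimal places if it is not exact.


Total processing time = 6 + 6 + 12 + 14 + 19 = 57
Number of machines = 3
Ideal balanced load = 57 / 3 = 19.0

19.0


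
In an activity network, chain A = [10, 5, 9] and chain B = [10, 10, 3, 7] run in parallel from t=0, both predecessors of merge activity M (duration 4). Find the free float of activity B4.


ES(B4) = sum of predecessors on chain B = 23
EF(B4) = ES + duration = 23 + 7 = 30
Successor of B4 is M. ES(M) = max(sum(A), sum(B)) = max(24, 30) = 30
Free float = ES(successor) - EF(current) = 30 - 30 = 0

0


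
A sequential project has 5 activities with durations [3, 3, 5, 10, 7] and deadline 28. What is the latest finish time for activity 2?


LF(activity 2) = deadline - sum of successor durations
Successors: activities 3 through 5 with durations [5, 10, 7]
Sum of successor durations = 22
LF = 28 - 22 = 6

6


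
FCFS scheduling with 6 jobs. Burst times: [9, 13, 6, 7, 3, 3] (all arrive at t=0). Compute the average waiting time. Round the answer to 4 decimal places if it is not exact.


FCFS order (as given): [9, 13, 6, 7, 3, 3]
Waiting times:
  Job 1: wait = 0
  Job 2: wait = 9
  Job 3: wait = 22
  Job 4: wait = 28
  Job 5: wait = 35
  Job 6: wait = 38
Sum of waiting times = 132
Average waiting time = 132/6 = 22.0

22.0


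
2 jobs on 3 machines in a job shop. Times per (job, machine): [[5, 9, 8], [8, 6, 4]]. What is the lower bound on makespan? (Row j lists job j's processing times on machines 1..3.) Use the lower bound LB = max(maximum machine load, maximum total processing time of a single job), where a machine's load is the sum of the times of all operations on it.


Machine loads:
  Machine 1: 5 + 8 = 13
  Machine 2: 9 + 6 = 15
  Machine 3: 8 + 4 = 12
Max machine load = 15
Job totals:
  Job 1: 22
  Job 2: 18
Max job total = 22
Lower bound = max(15, 22) = 22

22


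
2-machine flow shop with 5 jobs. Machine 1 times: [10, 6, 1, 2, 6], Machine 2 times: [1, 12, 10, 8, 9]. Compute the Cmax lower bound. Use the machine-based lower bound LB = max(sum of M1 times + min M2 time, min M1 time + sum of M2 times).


LB1 = sum(M1 times) + min(M2 times) = 25 + 1 = 26
LB2 = min(M1 times) + sum(M2 times) = 1 + 40 = 41
Lower bound = max(LB1, LB2) = max(26, 41) = 41

41


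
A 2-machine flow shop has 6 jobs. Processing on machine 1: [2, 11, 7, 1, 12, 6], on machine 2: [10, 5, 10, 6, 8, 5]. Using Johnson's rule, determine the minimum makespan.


Apply Johnson's rule:
  Group 1 (a <= b): [(4, 1, 6), (1, 2, 10), (3, 7, 10)]
  Group 2 (a > b): [(5, 12, 8), (2, 11, 5), (6, 6, 5)]
Optimal job order: [4, 1, 3, 5, 2, 6]
Schedule:
  Job 4: M1 done at 1, M2 done at 7
  Job 1: M1 done at 3, M2 done at 17
  Job 3: M1 done at 10, M2 done at 27
  Job 5: M1 done at 22, M2 done at 35
  Job 2: M1 done at 33, M2 done at 40
  Job 6: M1 done at 39, M2 done at 45
Makespan = 45

45


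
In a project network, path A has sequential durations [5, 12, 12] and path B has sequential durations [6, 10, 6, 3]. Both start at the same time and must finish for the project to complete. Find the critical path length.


Path A total = 5 + 12 + 12 = 29
Path B total = 6 + 10 + 6 + 3 = 25
Critical path = longest path = max(29, 25) = 29

29


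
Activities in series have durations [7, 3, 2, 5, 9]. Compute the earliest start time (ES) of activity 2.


Activity 2 starts after activities 1 through 1 complete.
Predecessor durations: [7]
ES = 7 = 7

7


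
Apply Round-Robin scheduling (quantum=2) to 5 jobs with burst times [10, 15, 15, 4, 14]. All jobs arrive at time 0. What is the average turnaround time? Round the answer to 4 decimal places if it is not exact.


Time quantum = 2
Execution trace:
  J1 runs 2 units, time = 2
  J2 runs 2 units, time = 4
  J3 runs 2 units, time = 6
  J4 runs 2 units, time = 8
  J5 runs 2 units, time = 10
  J1 runs 2 units, time = 12
  J2 runs 2 units, time = 14
  J3 runs 2 units, time = 16
  J4 runs 2 units, time = 18
  J5 runs 2 units, time = 20
  J1 runs 2 units, time = 22
  J2 runs 2 units, time = 24
  J3 runs 2 units, time = 26
  J5 runs 2 units, time = 28
  J1 runs 2 units, time = 30
  J2 runs 2 units, time = 32
  J3 runs 2 units, time = 34
  J5 runs 2 units, time = 36
  J1 runs 2 units, time = 38
  J2 runs 2 units, time = 40
  J3 runs 2 units, time = 42
  J5 runs 2 units, time = 44
  J2 runs 2 units, time = 46
  J3 runs 2 units, time = 48
  J5 runs 2 units, time = 50
  J2 runs 2 units, time = 52
  J3 runs 2 units, time = 54
  J5 runs 2 units, time = 56
  J2 runs 1 units, time = 57
  J3 runs 1 units, time = 58
Finish times: [38, 57, 58, 18, 56]
Average turnaround = 227/5 = 45.4

45.4


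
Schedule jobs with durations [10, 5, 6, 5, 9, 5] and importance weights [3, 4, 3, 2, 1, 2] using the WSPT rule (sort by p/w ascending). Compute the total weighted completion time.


Compute p/w ratios and sort ascending (WSPT): [(5, 4), (6, 3), (5, 2), (5, 2), (10, 3), (9, 1)]
Compute weighted completion times:
  Job (p=5,w=4): C=5, w*C=4*5=20
  Job (p=6,w=3): C=11, w*C=3*11=33
  Job (p=5,w=2): C=16, w*C=2*16=32
  Job (p=5,w=2): C=21, w*C=2*21=42
  Job (p=10,w=3): C=31, w*C=3*31=93
  Job (p=9,w=1): C=40, w*C=1*40=40
Total weighted completion time = 260

260


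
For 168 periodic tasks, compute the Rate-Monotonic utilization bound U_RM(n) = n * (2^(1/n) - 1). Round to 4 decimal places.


Compute 2^(1/168) = 1.0041343992
Subtract 1: 1.0041343992 - 1 = 0.0041343992
Multiply by n: 168 * 0.0041343992 = 0.6945790656
Round to 4 dp: 0.6946

0.6946


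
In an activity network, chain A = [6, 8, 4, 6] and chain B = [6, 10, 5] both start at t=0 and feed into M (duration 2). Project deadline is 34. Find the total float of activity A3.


Forward pass: ES(A3) = sum of predecessors on chain A = 14
EF = ES + duration = 14 + 4 = 18
Backward pass: LF(M) = deadline = 34; LS(M) = 34 - 2 = 32
LF(A3) = LS(M) - sum(successors on chain A) = 32 - 6 = 26
LS = LF - duration = 26 - 4 = 22
Total float = LS - ES = 22 - 14 = 8

8


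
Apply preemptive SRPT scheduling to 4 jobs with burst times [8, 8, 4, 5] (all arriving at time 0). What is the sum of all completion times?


Since all jobs arrive at t=0, SRPT equals SPT ordering.
SPT order: [4, 5, 8, 8]
Completion times:
  Job 1: p=4, C=4
  Job 2: p=5, C=9
  Job 3: p=8, C=17
  Job 4: p=8, C=25
Total completion time = 4 + 9 + 17 + 25 = 55

55


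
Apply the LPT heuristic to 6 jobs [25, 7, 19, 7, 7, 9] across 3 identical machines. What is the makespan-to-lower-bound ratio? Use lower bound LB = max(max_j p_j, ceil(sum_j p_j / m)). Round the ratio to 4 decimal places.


LPT order: [25, 19, 9, 7, 7, 7]
Machine loads after assignment: [25, 26, 23]
LPT makespan = 26
Lower bound = max(max_job, ceil(total/3)) = max(25, 25) = 25
Ratio = 26 / 25 = 1.04

1.04


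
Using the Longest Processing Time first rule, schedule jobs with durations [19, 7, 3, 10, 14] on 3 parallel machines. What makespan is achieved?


Sort jobs in decreasing order (LPT): [19, 14, 10, 7, 3]
Assign each job to the least loaded machine:
  Machine 1: jobs [19], load = 19
  Machine 2: jobs [14, 3], load = 17
  Machine 3: jobs [10, 7], load = 17
Makespan = max load = 19

19


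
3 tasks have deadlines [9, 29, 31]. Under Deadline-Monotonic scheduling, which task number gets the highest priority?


Sort tasks by relative deadline (ascending):
  Task 1: deadline = 9
  Task 2: deadline = 29
  Task 3: deadline = 31
Priority order (highest first): [1, 2, 3]
Highest priority task = 1

1


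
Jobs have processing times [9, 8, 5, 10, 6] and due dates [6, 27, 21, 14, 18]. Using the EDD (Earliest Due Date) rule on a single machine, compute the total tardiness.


Sort by due date (EDD order): [(9, 6), (10, 14), (6, 18), (5, 21), (8, 27)]
Compute completion times and tardiness:
  Job 1: p=9, d=6, C=9, tardiness=max(0,9-6)=3
  Job 2: p=10, d=14, C=19, tardiness=max(0,19-14)=5
  Job 3: p=6, d=18, C=25, tardiness=max(0,25-18)=7
  Job 4: p=5, d=21, C=30, tardiness=max(0,30-21)=9
  Job 5: p=8, d=27, C=38, tardiness=max(0,38-27)=11
Total tardiness = 35

35


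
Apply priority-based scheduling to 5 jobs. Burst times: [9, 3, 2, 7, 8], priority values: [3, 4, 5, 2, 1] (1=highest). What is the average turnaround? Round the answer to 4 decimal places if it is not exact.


Sort by priority (ascending = highest first):
Order: [(1, 8), (2, 7), (3, 9), (4, 3), (5, 2)]
Completion times:
  Priority 1, burst=8, C=8
  Priority 2, burst=7, C=15
  Priority 3, burst=9, C=24
  Priority 4, burst=3, C=27
  Priority 5, burst=2, C=29
Average turnaround = 103/5 = 20.6

20.6


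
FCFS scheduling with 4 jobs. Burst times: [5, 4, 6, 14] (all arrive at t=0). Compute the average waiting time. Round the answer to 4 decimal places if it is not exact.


FCFS order (as given): [5, 4, 6, 14]
Waiting times:
  Job 1: wait = 0
  Job 2: wait = 5
  Job 3: wait = 9
  Job 4: wait = 15
Sum of waiting times = 29
Average waiting time = 29/4 = 7.25

7.25


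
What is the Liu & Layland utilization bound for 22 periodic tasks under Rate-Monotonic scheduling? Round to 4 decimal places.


Compute 2^(1/22) = 1.0320082797
Subtract 1: 1.0320082797 - 1 = 0.0320082797
Multiply by n: 22 * 0.0320082797 = 0.7041821534
Round to 4 dp: 0.7042

0.7042


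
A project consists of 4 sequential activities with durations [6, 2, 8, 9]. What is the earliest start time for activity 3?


Activity 3 starts after activities 1 through 2 complete.
Predecessor durations: [6, 2]
ES = 6 + 2 = 8

8


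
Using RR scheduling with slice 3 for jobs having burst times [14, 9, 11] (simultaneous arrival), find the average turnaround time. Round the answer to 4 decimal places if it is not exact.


Time quantum = 3
Execution trace:
  J1 runs 3 units, time = 3
  J2 runs 3 units, time = 6
  J3 runs 3 units, time = 9
  J1 runs 3 units, time = 12
  J2 runs 3 units, time = 15
  J3 runs 3 units, time = 18
  J1 runs 3 units, time = 21
  J2 runs 3 units, time = 24
  J3 runs 3 units, time = 27
  J1 runs 3 units, time = 30
  J3 runs 2 units, time = 32
  J1 runs 2 units, time = 34
Finish times: [34, 24, 32]
Average turnaround = 90/3 = 30.0

30.0


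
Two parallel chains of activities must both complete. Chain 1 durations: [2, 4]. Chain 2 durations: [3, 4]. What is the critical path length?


Path A total = 2 + 4 = 6
Path B total = 3 + 4 = 7
Critical path = longest path = max(6, 7) = 7

7


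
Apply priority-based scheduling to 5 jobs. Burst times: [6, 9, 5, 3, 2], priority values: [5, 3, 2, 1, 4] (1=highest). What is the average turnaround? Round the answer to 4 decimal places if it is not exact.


Sort by priority (ascending = highest first):
Order: [(1, 3), (2, 5), (3, 9), (4, 2), (5, 6)]
Completion times:
  Priority 1, burst=3, C=3
  Priority 2, burst=5, C=8
  Priority 3, burst=9, C=17
  Priority 4, burst=2, C=19
  Priority 5, burst=6, C=25
Average turnaround = 72/5 = 14.4

14.4


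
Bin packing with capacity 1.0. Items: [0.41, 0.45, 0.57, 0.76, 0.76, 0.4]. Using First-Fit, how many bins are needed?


Place items sequentially using First-Fit:
  Item 0.41 -> new Bin 1
  Item 0.45 -> Bin 1 (now 0.86)
  Item 0.57 -> new Bin 2
  Item 0.76 -> new Bin 3
  Item 0.76 -> new Bin 4
  Item 0.4 -> Bin 2 (now 0.97)
Total bins used = 4

4


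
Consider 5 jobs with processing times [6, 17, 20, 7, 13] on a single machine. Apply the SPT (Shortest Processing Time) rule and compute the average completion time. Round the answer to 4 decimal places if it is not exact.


Sort jobs by processing time (SPT order): [6, 7, 13, 17, 20]
Compute completion times sequentially:
  Job 1: processing = 6, completes at 6
  Job 2: processing = 7, completes at 13
  Job 3: processing = 13, completes at 26
  Job 4: processing = 17, completes at 43
  Job 5: processing = 20, completes at 63
Sum of completion times = 151
Average completion time = 151/5 = 30.2

30.2


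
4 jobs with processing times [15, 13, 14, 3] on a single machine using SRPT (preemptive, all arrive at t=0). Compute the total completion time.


Since all jobs arrive at t=0, SRPT equals SPT ordering.
SPT order: [3, 13, 14, 15]
Completion times:
  Job 1: p=3, C=3
  Job 2: p=13, C=16
  Job 3: p=14, C=30
  Job 4: p=15, C=45
Total completion time = 3 + 16 + 30 + 45 = 94

94


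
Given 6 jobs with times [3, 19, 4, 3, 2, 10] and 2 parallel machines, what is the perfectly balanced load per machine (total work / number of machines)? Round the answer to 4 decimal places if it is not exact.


Total processing time = 3 + 19 + 4 + 3 + 2 + 10 = 41
Number of machines = 2
Ideal balanced load = 41 / 2 = 20.5

20.5


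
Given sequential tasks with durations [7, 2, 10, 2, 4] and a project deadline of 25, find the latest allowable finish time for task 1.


LF(activity 1) = deadline - sum of successor durations
Successors: activities 2 through 5 with durations [2, 10, 2, 4]
Sum of successor durations = 18
LF = 25 - 18 = 7

7


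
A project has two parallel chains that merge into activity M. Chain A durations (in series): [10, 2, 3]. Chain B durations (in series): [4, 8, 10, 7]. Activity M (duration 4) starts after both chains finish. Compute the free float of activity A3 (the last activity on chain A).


ES(A3) = sum of predecessors on chain A = 12
EF(A3) = ES + duration = 12 + 3 = 15
Successor of A3 is M. ES(M) = max(sum(A), sum(B)) = max(15, 29) = 29
Free float = ES(successor) - EF(current) = 29 - 15 = 14

14


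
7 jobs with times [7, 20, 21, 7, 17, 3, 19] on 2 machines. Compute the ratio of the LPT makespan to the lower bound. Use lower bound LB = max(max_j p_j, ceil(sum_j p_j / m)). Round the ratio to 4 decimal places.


LPT order: [21, 20, 19, 17, 7, 7, 3]
Machine loads after assignment: [48, 46]
LPT makespan = 48
Lower bound = max(max_job, ceil(total/2)) = max(21, 47) = 47
Ratio = 48 / 47 = 1.0213

1.0213


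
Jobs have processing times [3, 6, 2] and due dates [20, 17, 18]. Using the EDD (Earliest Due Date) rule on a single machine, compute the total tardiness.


Sort by due date (EDD order): [(6, 17), (2, 18), (3, 20)]
Compute completion times and tardiness:
  Job 1: p=6, d=17, C=6, tardiness=max(0,6-17)=0
  Job 2: p=2, d=18, C=8, tardiness=max(0,8-18)=0
  Job 3: p=3, d=20, C=11, tardiness=max(0,11-20)=0
Total tardiness = 0

0


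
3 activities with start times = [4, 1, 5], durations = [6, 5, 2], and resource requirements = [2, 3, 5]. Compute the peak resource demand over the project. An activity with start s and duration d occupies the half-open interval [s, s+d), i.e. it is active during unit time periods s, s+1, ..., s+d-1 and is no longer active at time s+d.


Each activity i is active on [start_i, start_i + duration_i).
Compute total resource usage per time slot:
  t=0: active resources = [], total = 0
  t=1: active resources = [3], total = 3
  t=2: active resources = [3], total = 3
  t=3: active resources = [3], total = 3
  t=4: active resources = [2, 3], total = 5
  t=5: active resources = [2, 3, 5], total = 10
  t=6: active resources = [2, 5], total = 7
  t=7: active resources = [2], total = 2
  t=8: active resources = [2], total = 2
  t=9: active resources = [2], total = 2
Peak resource demand = 10

10


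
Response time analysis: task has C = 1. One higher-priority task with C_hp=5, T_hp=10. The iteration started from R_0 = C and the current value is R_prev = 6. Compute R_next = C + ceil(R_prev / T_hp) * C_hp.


R_next = C + ceil(R_prev / T_hp) * C_hp
ceil(6 / 10) = ceil(0.6) = 1
Interference = 1 * 5 = 5
R_next = 1 + 5 = 6
R_next = R_prev, so the iteration has converged (response time = 6).

6


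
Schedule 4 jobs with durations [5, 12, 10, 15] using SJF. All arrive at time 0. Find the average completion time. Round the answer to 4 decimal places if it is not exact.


SJF order (ascending): [5, 10, 12, 15]
Completion times:
  Job 1: burst=5, C=5
  Job 2: burst=10, C=15
  Job 3: burst=12, C=27
  Job 4: burst=15, C=42
Average completion = 89/4 = 22.25

22.25


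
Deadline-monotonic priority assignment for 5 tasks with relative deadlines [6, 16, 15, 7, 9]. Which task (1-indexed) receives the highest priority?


Sort tasks by relative deadline (ascending):
  Task 1: deadline = 6
  Task 4: deadline = 7
  Task 5: deadline = 9
  Task 3: deadline = 15
  Task 2: deadline = 16
Priority order (highest first): [1, 4, 5, 3, 2]
Highest priority task = 1

1


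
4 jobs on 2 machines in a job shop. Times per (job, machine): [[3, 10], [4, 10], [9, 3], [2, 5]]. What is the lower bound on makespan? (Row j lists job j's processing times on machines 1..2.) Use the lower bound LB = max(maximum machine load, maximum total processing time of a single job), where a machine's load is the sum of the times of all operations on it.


Machine loads:
  Machine 1: 3 + 4 + 9 + 2 = 18
  Machine 2: 10 + 10 + 3 + 5 = 28
Max machine load = 28
Job totals:
  Job 1: 13
  Job 2: 14
  Job 3: 12
  Job 4: 7
Max job total = 14
Lower bound = max(28, 14) = 28

28


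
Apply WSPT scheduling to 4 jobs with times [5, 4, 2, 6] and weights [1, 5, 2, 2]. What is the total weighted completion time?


Compute p/w ratios and sort ascending (WSPT): [(4, 5), (2, 2), (6, 2), (5, 1)]
Compute weighted completion times:
  Job (p=4,w=5): C=4, w*C=5*4=20
  Job (p=2,w=2): C=6, w*C=2*6=12
  Job (p=6,w=2): C=12, w*C=2*12=24
  Job (p=5,w=1): C=17, w*C=1*17=17
Total weighted completion time = 73

73


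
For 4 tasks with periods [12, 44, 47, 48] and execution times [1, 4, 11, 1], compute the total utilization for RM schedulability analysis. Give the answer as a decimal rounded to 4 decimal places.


Compute individual utilizations (exact fractions):
  Task 1: C/T = 1/12 (approx. 0.0833)
  Task 2: C/T = 4/44 = 1/11 (approx. 0.0909)
  Task 3: C/T = 11/47 (approx. 0.234)
  Task 4: C/T = 1/48 (approx. 0.0208)
Total utilization U = 1/12 + 1/11 + 11/47 + 1/48 = 10649/24816
Rounded to 4 decimal places: U = 0.4291
RM (Liu & Layland) bound for 4 tasks = 0.756828; compare with U = 10649/24816 (approx. 0.429118)
U <= bound, so schedulable by RM sufficient condition.

0.4291


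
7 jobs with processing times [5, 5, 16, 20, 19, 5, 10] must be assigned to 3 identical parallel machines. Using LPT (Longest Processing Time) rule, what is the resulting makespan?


Sort jobs in decreasing order (LPT): [20, 19, 16, 10, 5, 5, 5]
Assign each job to the least loaded machine:
  Machine 1: jobs [20, 5], load = 25
  Machine 2: jobs [19, 5, 5], load = 29
  Machine 3: jobs [16, 10], load = 26
Makespan = max load = 29

29


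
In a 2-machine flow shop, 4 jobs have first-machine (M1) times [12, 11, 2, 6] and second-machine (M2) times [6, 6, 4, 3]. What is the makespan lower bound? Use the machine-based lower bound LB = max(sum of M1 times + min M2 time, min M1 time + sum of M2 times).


LB1 = sum(M1 times) + min(M2 times) = 31 + 3 = 34
LB2 = min(M1 times) + sum(M2 times) = 2 + 19 = 21
Lower bound = max(LB1, LB2) = max(34, 21) = 34

34


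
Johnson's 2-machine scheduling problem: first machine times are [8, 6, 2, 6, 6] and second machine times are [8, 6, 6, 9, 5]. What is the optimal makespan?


Apply Johnson's rule:
  Group 1 (a <= b): [(3, 2, 6), (2, 6, 6), (4, 6, 9), (1, 8, 8)]
  Group 2 (a > b): [(5, 6, 5)]
Optimal job order: [3, 2, 4, 1, 5]
Schedule:
  Job 3: M1 done at 2, M2 done at 8
  Job 2: M1 done at 8, M2 done at 14
  Job 4: M1 done at 14, M2 done at 23
  Job 1: M1 done at 22, M2 done at 31
  Job 5: M1 done at 28, M2 done at 36
Makespan = 36

36


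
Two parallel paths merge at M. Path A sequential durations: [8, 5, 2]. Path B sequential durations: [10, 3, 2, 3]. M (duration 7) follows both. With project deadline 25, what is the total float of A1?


Forward pass: ES(A1) = sum of predecessors on chain A = 0
EF = ES + duration = 0 + 8 = 8
Backward pass: LF(M) = deadline = 25; LS(M) = 25 - 7 = 18
LF(A1) = LS(M) - sum(successors on chain A) = 18 - 7 = 11
LS = LF - duration = 11 - 8 = 3
Total float = LS - ES = 3 - 0 = 3

3


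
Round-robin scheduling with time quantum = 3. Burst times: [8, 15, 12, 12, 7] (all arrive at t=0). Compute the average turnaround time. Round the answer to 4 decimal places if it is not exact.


Time quantum = 3
Execution trace:
  J1 runs 3 units, time = 3
  J2 runs 3 units, time = 6
  J3 runs 3 units, time = 9
  J4 runs 3 units, time = 12
  J5 runs 3 units, time = 15
  J1 runs 3 units, time = 18
  J2 runs 3 units, time = 21
  J3 runs 3 units, time = 24
  J4 runs 3 units, time = 27
  J5 runs 3 units, time = 30
  J1 runs 2 units, time = 32
  J2 runs 3 units, time = 35
  J3 runs 3 units, time = 38
  J4 runs 3 units, time = 41
  J5 runs 1 units, time = 42
  J2 runs 3 units, time = 45
  J3 runs 3 units, time = 48
  J4 runs 3 units, time = 51
  J2 runs 3 units, time = 54
Finish times: [32, 54, 48, 51, 42]
Average turnaround = 227/5 = 45.4

45.4


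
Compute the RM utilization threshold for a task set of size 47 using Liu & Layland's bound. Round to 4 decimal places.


Compute 2^(1/47) = 1.0148570979
Subtract 1: 1.0148570979 - 1 = 0.0148570979
Multiply by n: 47 * 0.0148570979 = 0.6982836013
Round to 4 dp: 0.6983

0.6983


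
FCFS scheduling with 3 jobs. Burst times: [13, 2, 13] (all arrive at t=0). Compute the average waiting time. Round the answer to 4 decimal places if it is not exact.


FCFS order (as given): [13, 2, 13]
Waiting times:
  Job 1: wait = 0
  Job 2: wait = 13
  Job 3: wait = 15
Sum of waiting times = 28
Average waiting time = 28/3 = 9.3333

9.3333


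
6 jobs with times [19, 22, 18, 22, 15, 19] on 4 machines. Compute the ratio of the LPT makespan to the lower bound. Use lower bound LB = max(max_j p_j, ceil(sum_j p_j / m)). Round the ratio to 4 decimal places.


LPT order: [22, 22, 19, 19, 18, 15]
Machine loads after assignment: [22, 22, 37, 34]
LPT makespan = 37
Lower bound = max(max_job, ceil(total/4)) = max(22, 29) = 29
Ratio = 37 / 29 = 1.2759

1.2759


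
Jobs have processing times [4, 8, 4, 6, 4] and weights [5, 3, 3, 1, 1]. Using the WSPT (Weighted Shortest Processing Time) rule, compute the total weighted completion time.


Compute p/w ratios and sort ascending (WSPT): [(4, 5), (4, 3), (8, 3), (4, 1), (6, 1)]
Compute weighted completion times:
  Job (p=4,w=5): C=4, w*C=5*4=20
  Job (p=4,w=3): C=8, w*C=3*8=24
  Job (p=8,w=3): C=16, w*C=3*16=48
  Job (p=4,w=1): C=20, w*C=1*20=20
  Job (p=6,w=1): C=26, w*C=1*26=26
Total weighted completion time = 138

138


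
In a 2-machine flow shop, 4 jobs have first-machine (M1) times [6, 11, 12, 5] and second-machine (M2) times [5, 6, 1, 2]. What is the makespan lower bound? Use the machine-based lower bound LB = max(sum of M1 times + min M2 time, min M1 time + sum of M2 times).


LB1 = sum(M1 times) + min(M2 times) = 34 + 1 = 35
LB2 = min(M1 times) + sum(M2 times) = 5 + 14 = 19
Lower bound = max(LB1, LB2) = max(35, 19) = 35

35


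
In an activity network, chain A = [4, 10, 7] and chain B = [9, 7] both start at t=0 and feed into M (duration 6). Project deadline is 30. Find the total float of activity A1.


Forward pass: ES(A1) = sum of predecessors on chain A = 0
EF = ES + duration = 0 + 4 = 4
Backward pass: LF(M) = deadline = 30; LS(M) = 30 - 6 = 24
LF(A1) = LS(M) - sum(successors on chain A) = 24 - 17 = 7
LS = LF - duration = 7 - 4 = 3
Total float = LS - ES = 3 - 0 = 3

3


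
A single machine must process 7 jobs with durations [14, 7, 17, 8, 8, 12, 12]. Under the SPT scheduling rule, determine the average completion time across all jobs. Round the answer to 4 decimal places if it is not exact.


Sort jobs by processing time (SPT order): [7, 8, 8, 12, 12, 14, 17]
Compute completion times sequentially:
  Job 1: processing = 7, completes at 7
  Job 2: processing = 8, completes at 15
  Job 3: processing = 8, completes at 23
  Job 4: processing = 12, completes at 35
  Job 5: processing = 12, completes at 47
  Job 6: processing = 14, completes at 61
  Job 7: processing = 17, completes at 78
Sum of completion times = 266
Average completion time = 266/7 = 38.0

38.0


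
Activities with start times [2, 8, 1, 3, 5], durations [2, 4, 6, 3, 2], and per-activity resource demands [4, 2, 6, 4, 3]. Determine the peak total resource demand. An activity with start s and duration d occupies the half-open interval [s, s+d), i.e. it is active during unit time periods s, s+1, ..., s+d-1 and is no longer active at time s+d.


Each activity i is active on [start_i, start_i + duration_i).
Compute total resource usage per time slot:
  t=0: active resources = [], total = 0
  t=1: active resources = [6], total = 6
  t=2: active resources = [4, 6], total = 10
  t=3: active resources = [4, 6, 4], total = 14
  t=4: active resources = [6, 4], total = 10
  t=5: active resources = [6, 4, 3], total = 13
  t=6: active resources = [6, 3], total = 9
  t=7: active resources = [], total = 0
  t=8: active resources = [2], total = 2
  t=9: active resources = [2], total = 2
  t=10: active resources = [2], total = 2
  t=11: active resources = [2], total = 2
Peak resource demand = 14

14


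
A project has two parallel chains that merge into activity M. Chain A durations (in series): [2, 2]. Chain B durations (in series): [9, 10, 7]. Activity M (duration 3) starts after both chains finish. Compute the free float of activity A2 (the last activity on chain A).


ES(A2) = sum of predecessors on chain A = 2
EF(A2) = ES + duration = 2 + 2 = 4
Successor of A2 is M. ES(M) = max(sum(A), sum(B)) = max(4, 26) = 26
Free float = ES(successor) - EF(current) = 26 - 4 = 22

22
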